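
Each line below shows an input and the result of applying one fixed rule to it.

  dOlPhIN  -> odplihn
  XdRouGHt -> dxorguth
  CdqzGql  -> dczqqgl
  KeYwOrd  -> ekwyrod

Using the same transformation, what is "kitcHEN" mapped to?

ikctehn

The pattern: swap each adjacent pair of characters (1↔2, 3↔4, ...), then convert every letter to lowercase.
For "kitcHEN", step one produces "ikctEHN"; step two turns that into "ikctehn".
(Check on "CdqzGql": → "dCzqqGl" → "dczqqgl" ✓)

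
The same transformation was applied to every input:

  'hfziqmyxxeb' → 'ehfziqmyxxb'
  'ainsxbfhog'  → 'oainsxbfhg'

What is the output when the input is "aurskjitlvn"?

The pattern: move the last character to the front, then swap the first and last characters.
Applying both steps to "aurskjitlvn": "naurskjitlv", then "vaurskjitln".

vaurskjitln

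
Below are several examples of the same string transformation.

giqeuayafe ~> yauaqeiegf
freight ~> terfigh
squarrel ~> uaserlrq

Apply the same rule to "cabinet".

tanbice

In each case the input is transformed by: sort the characters into reverse alphabetical order, then take characters alternately from the front and the back (1st, last, 2nd, 2nd-last, ...).
Working it through for "cabinet": intermediate "tniecba", final "tanbice".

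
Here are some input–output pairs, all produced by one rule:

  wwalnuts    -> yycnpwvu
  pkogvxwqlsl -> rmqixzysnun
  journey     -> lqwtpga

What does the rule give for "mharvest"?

The transformation: shift every letter 2 places forward in the alphabet (wrapping around).
"mharvest" → "ojctxguv".

ojctxguv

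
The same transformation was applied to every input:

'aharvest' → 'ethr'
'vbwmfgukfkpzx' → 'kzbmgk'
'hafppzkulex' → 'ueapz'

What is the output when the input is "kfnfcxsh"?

xhff

The pattern: keep every other character starting from the second (positions 2nd, 4th, 6th, ...), then move the last 2 characters to the front (rotate right by 2).
Working it through for "kfnfcxsh": intermediate "ffxh", final "xhff".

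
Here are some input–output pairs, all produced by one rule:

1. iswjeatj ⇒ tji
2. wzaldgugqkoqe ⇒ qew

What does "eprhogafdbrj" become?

rje

The pattern: move the last 2 characters to the front (rotate right by 2), then keep only the first 3 characters.
Working it through for "eprhogafdbrj": intermediate "rjeprhogafdb", final "rje".
(Check on "iswjeatj": → "tjiswjea" → "tji" ✓)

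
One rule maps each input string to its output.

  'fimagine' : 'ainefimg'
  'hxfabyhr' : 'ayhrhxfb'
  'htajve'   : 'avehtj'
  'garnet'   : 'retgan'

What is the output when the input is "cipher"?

What's happening: swap the front and back halves of the string, then swap the first and last characters.
"cipher" → "hercip" → "percih".

percih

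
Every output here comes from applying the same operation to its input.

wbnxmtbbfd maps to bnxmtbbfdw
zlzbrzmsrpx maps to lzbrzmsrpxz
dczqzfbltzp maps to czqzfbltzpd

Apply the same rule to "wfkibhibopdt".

The transformation: move the first character to the end.
Applying that to "wfkibhibopdt" gives "fkibhibopdtw".

fkibhibopdtw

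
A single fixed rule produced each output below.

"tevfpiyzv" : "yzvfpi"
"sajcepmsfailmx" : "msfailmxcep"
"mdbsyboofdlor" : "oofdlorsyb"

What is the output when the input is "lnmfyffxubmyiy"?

Rule — delete the first 3 characters, then move the first 3 characters to the end (rotate left by 3).
For "lnmfyffxubmyiy", step one produces "fyffxubmyiy"; step two turns that into "fxubmyiyfyf".

fxubmyiyfyf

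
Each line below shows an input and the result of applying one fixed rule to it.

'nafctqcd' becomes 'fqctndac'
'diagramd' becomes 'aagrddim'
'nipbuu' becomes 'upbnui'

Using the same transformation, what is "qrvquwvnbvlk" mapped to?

qbunwvqkrlvv

In each case the input is transformed by: take characters alternately from the front and the back (1st, last, 2nd, 2nd-last, ...), then swap the front and back halves of the string.
Applying both steps to "qrvquwvnbvlk": "qkrlvvqbunwv", then "qbunwvqkrlvv".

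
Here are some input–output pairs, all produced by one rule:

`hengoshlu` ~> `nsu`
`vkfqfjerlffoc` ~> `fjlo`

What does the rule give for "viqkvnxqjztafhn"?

Rule — keep one character in every 3, starting at position 3 (positions 3rd, 6th, 9th, ...).
So "viqkvnxqjztafhn" becomes "qnjan".

qnjan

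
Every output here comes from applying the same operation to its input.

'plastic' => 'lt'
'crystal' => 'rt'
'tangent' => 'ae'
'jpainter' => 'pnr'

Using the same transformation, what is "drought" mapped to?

rg

Looking at the pairs, the operation is to keep one character in every 3, starting at position 2 (positions 2nd, 5th, 8th, ...).
Doing the same to "drought": "rg".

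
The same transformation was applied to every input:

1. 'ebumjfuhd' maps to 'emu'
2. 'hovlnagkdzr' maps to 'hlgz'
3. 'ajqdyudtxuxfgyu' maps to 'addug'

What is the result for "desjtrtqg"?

djt

In each case the input is transformed by: keep one character in every 3, starting at position 1 (positions 1st, 4th, 7th, ...).
So "desjtrtqg" becomes "djt".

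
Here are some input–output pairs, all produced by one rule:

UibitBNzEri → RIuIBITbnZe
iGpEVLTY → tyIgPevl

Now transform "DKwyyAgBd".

bDdkWYYaG

The rule is to move the last 2 characters to the front (rotate right by 2), then flip the case of every letter.
Working it through for "DKwyyAgBd": intermediate "BdDKwyyAg", final "bDdkWYYaG".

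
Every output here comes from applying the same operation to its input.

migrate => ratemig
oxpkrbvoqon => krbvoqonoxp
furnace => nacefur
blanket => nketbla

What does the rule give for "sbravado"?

avadosbr

What's happening: move the first 3 characters to the end (rotate left by 3).
So "sbravado" becomes "avadosbr".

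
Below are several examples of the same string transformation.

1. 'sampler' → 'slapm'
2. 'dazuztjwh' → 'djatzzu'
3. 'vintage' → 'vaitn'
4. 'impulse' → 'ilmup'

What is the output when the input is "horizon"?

hzoir

The transformation: delete the last 2 characters, then take characters alternately from the front and the back (1st, last, 2nd, 2nd-last, ...).
"horizon" → "horiz" → "hzoir".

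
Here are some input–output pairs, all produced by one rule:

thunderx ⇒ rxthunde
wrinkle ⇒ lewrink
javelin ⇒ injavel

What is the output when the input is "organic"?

icorgan

The rule is to move the last 2 characters to the front (rotate right by 2).
Doing the same to "organic": "icorgan".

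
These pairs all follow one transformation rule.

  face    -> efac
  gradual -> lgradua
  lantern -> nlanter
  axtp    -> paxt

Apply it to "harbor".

rharbo

The pattern: move the last character to the front.
On "harbor" that produces "rharbo".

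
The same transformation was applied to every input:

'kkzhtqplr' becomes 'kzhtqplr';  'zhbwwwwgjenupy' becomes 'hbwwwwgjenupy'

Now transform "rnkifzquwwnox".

In each case the input is transformed by: delete the first character.
Doing the same to "rnkifzquwwnox": "nkifzquwwnox".

nkifzquwwnox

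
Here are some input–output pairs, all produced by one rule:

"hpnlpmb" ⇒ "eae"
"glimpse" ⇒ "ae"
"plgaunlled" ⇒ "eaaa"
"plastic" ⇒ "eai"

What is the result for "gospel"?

In each case the input is transformed by: shift every letter 11 places backward in the alphabet (wrapping around), then keep only the vowels.
Starting from "gospel": after the first operation, "vdheta"; after the second, "ea".

ea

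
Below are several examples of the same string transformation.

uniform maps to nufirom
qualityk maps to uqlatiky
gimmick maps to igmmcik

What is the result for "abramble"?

Rule — swap each adjacent pair of characters (1↔2, 3↔4, ...).
Applying that to "abramble" gives "baarbmel".

baarbmel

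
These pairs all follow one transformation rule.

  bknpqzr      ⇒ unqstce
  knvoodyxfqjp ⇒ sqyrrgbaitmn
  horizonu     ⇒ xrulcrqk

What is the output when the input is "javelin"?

qdyholm

Each output is the input with this applied: swap the first and last characters, then shift every letter 3 places forward in the alphabet (wrapping around).
"javelin" → "navelij" → "qdyholm".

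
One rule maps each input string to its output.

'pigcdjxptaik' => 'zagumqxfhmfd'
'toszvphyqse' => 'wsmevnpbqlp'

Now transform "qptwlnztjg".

tikwqgdnmq

In each case the input is transformed by: shift every letter 3 places backward in the alphabet (wrapping around), then move the first 3 characters to the end (rotate left by 3).
For "qptwlnztjg", step one produces "nmqtikwqgd"; step two turns that into "tikwqgdnmq".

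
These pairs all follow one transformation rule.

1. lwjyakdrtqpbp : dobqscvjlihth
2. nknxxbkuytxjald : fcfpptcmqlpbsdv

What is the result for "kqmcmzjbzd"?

What's happening: shift every letter 8 places backward in the alphabet (wrapping around).
Doing the same to "kqmcmzjbzd": "cieuerbtrv".

cieuerbtrv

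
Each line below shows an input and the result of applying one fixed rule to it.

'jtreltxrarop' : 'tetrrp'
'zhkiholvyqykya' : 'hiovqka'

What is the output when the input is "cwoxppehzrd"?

The pattern: keep every other character starting from the second (positions 2nd, 4th, 6th, ...).
Doing the same to "cwoxppehzrd": "wxphr".

wxphr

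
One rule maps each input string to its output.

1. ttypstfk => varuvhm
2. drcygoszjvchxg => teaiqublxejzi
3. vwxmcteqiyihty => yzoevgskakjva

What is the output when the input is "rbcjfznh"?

delhbpj

Rule — shift every letter 2 places forward in the alphabet (wrapping around), then delete the first character.
Doing the same to "rbcjfznh": "delhbpj".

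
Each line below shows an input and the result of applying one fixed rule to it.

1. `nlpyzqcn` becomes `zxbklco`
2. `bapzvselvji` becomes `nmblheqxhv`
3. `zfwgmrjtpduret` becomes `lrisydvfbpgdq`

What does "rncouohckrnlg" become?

Looking at the pairs, the operation is to shift every letter 12 places forward in the alphabet (wrapping around), then delete the last character.
For "rncouohckrnlg", step one produces "dzoagatowdzxs"; step two turns that into "dzoagatowdzx".

dzoagatowdzx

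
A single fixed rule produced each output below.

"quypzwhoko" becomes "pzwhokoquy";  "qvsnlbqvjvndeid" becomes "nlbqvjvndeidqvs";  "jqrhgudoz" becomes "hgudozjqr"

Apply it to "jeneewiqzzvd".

Each output is the input with this applied: move the first 3 characters to the end (rotate left by 3).
"jeneewiqzzvd" → "eewiqzzvdjen".

eewiqzzvdjen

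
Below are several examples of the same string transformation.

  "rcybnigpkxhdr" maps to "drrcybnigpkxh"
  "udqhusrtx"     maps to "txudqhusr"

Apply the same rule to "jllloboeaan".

anjllloboea

The pattern: move the last 2 characters to the front (rotate right by 2).
Doing the same to "jllloboeaan": "anjllloboea".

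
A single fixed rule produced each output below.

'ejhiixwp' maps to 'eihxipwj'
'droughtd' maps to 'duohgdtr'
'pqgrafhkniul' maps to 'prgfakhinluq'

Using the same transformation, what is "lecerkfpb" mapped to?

leckrpfbe

What's happening: swap each adjacent pair of characters (1↔2, 3↔4, ...), then move the first character to the end.
Working it through for "lecerkfpb": intermediate "eleckrpfb", final "leckrpfbe".
(Check on "droughtd": → "rduohgdt" → "duohgdtr" ✓)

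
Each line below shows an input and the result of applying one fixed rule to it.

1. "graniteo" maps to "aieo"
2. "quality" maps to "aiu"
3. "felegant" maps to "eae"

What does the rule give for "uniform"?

Rule — move the first 2 characters to the end (rotate left by 2), then keep only the vowels.
So "uniform" becomes "iou".

iou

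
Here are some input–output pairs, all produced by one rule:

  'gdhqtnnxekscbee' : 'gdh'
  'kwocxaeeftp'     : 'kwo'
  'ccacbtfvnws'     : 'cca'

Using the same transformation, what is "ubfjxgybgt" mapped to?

ubf

The transformation: keep only the first 3 characters.
On "ubfjxgybgt" that produces "ubf".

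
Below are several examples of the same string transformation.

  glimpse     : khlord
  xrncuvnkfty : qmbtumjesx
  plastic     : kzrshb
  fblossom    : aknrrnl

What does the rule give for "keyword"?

Rule — shift every letter 1 place backward in the alphabet (wrapping around), then delete the first character.
On "keyword" that produces "dxvnqc".

dxvnqc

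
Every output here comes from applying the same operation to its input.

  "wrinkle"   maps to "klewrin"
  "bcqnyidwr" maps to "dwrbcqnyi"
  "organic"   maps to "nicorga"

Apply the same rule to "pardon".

The pattern: move the last 3 characters to the front (rotate right by 3).
On "pardon" that produces "donpar".

donpar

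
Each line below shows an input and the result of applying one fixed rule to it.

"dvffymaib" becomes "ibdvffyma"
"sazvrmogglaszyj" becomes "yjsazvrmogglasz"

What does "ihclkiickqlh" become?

lhihclkiickq

Rule — move the last 2 characters to the front (rotate right by 2).
So "ihclkiickqlh" becomes "lhihclkiickq".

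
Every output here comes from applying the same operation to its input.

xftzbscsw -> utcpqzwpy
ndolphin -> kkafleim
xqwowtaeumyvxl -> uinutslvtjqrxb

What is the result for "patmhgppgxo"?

In each case the input is transformed by: shift every letter 3 places backward in the alphabet (wrapping around), then take characters alternately from the front and the back (1st, last, 2nd, 2nd-last, ...).
"patmhgppgxo" → "mxqjedmmdul" → "mlxuqdjmemd".
(Check on "xqwowtaeumyvxl": → "untltqxbrjvsui" → "uinutslvtjqrxb" ✓)

mlxuqdjmemd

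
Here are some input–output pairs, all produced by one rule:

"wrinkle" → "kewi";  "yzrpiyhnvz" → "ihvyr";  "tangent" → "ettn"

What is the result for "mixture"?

The transformation: keep every other character starting from the first (positions 1st, 3rd, 5th, ...), then move the first 2 characters to the end (rotate left by 2).
"mixture" → "mxue" → "uemx".

uemx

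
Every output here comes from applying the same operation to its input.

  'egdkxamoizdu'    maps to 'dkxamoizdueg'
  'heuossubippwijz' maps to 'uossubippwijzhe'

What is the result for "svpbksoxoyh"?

pbksoxoyhsv

What's happening: move the first 2 characters to the end (rotate left by 2).
On "svpbksoxoyh" that produces "pbksoxoyhsv".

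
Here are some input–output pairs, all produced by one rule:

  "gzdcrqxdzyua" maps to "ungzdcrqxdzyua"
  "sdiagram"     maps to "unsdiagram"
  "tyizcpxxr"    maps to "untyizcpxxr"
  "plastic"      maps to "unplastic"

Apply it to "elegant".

unelegant

In each case the input is transformed by: prepend "un".
For "elegant" the result is "unelegant".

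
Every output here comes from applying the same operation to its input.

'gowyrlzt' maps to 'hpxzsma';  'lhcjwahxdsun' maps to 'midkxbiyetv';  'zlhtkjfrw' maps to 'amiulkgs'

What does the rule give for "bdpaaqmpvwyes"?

Each output is the input with this applied: delete the last character, then shift every letter 1 place forward in the alphabet (wrapping around).
Working it through for "bdpaaqmpvwyes": intermediate "bdpaaqmpvwye", final "ceqbbrnqwxzf".

ceqbbrnqwxzf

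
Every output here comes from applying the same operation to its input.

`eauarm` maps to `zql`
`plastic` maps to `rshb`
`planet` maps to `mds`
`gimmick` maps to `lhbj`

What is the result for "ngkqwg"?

The transformation: delete the first 3 characters, then shift every letter 1 place backward in the alphabet (wrapping around).
For "ngkqwg", step one produces "qwg"; step two turns that into "pvf".

pvf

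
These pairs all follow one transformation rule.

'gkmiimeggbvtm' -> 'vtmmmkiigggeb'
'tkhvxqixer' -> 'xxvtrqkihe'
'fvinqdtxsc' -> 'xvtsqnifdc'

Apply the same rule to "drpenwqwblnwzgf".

zwwwrqpnnlgfedb

Rule — sort the characters into reverse alphabetical order.
Applying that to "drpenwqwblnwzgf" gives "zwwwrqpnnlgfedb".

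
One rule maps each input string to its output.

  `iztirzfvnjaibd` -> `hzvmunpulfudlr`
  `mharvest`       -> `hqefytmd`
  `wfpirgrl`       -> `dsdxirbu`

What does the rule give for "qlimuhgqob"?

What's happening: shift every letter 12 places forward in the alphabet (wrapping around), then swap the front and back halves of the string.
For "qlimuhgqob", step one produces "cxuygtscan"; step two turns that into "tscancxuyg".

tscancxuyg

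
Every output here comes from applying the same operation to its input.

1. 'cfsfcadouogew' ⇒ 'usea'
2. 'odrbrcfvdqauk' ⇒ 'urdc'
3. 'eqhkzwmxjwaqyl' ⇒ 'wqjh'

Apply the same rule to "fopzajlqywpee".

ypje

What's happening: keep one character in every 3, starting at position 3 (positions 3rd, 6th, 9th, ...), then sort the characters into reverse alphabetical order.
On "fopzajlqywpee": the first step gives "pjye", and the second then gives "ypje".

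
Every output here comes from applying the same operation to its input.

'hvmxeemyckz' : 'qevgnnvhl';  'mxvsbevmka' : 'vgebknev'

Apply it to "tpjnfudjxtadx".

What's happening: shift every letter 9 places forward in the alphabet (wrapping around), then delete the last 2 characters.
Applying both steps to "tpjnfudjxtadx": "cyswodmsgcjmg", then "cyswodmsgcj".

cyswodmsgcj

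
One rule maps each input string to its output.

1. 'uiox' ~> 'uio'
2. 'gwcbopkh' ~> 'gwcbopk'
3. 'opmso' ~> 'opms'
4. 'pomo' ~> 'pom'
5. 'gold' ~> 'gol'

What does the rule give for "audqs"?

audq

In each case the input is transformed by: delete the last character.
So "audqs" becomes "audq".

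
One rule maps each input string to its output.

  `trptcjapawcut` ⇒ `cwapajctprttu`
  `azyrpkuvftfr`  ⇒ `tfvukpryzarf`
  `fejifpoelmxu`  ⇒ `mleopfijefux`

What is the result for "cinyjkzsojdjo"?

djoszkjynicoj

The transformation: reverse the string, then move the first 2 characters to the end (rotate left by 2).
Starting from "cinyjkzsojdjo": after the first operation, "ojdjoszkjynic"; after the second, "djoszkjynicoj".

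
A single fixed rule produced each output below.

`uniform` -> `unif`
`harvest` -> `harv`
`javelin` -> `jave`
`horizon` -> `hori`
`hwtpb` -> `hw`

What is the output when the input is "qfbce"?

qf

The pattern: delete the last 3 characters.
So "qfbce" becomes "qf".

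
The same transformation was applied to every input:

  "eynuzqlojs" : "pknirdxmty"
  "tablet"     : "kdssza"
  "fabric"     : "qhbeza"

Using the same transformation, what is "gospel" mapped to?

odkfnr

The pattern: shift every letter 1 place backward in the alphabet (wrapping around), then swap the front and back halves of the string.
Applying both steps to "gospel": "fnrodk", then "odkfnr".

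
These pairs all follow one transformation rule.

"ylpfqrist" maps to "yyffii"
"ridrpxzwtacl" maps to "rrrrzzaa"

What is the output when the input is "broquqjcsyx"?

bbqqjjyy

The pattern: keep one character in every 3, starting at position 1 (positions 1st, 4th, 7th, ...), then double every character.
"broquqjcsyx" → "bqjy" → "bbqqjjyy".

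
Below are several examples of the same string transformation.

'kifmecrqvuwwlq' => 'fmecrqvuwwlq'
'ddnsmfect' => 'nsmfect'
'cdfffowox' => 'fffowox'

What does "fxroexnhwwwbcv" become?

roexnhwwwbcv

Rule — delete the first 2 characters.
Applying that to "fxroexnhwwwbcv" gives "roexnhwwwbcv".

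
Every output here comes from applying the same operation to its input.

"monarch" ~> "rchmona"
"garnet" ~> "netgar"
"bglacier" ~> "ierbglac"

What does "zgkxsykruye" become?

The pattern: move the last 3 characters to the front (rotate right by 3).
For "zgkxsykruye" the result is "uyezgkxsykr".

uyezgkxsykr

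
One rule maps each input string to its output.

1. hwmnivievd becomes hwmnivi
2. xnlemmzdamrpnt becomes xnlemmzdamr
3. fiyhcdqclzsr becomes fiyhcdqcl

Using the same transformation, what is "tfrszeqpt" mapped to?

What's happening: delete the last 3 characters.
On "tfrszeqpt" that produces "tfrsze".

tfrsze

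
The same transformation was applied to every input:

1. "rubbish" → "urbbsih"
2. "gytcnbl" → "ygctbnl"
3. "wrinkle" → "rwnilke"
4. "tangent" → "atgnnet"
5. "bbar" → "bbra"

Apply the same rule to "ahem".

Each output is the input with this applied: swap each adjacent pair of characters (1↔2, 3↔4, ...).
Applying that to "ahem" gives "hame".

hame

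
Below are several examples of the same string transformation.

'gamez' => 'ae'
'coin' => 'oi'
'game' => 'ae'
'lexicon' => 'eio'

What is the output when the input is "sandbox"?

ao

The rule is to keep only the vowels.
So "sandbox" becomes "ao".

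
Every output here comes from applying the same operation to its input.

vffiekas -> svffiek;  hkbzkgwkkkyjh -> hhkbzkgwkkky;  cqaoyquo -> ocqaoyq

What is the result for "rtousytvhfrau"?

Rule — move the last 2 characters to the front (rotate right by 2), then delete the first character.
"rtousytvhfrau" → "aurtousytvhfr" → "urtousytvhfr".
(Check on "hkbzkgwkkkyjh": → "jhhkbzkgwkkky" → "hhkbzkgwkkky" ✓)

urtousytvhfr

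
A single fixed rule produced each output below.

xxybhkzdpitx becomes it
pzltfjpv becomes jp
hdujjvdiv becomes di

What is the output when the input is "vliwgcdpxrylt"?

Each output is the input with this applied: move the last 3 characters to the front (rotate right by 3), then keep only the first 2 characters.
On "vliwgcdpxrylt": the first step gives "yltvliwgcdpxr", and the second then gives "yl".

yl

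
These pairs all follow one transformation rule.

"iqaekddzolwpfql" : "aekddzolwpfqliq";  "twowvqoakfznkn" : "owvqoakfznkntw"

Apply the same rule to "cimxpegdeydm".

Rule — move the first 2 characters to the end (rotate left by 2).
For "cimxpegdeydm" the result is "mxpegdeydmci".

mxpegdeydmci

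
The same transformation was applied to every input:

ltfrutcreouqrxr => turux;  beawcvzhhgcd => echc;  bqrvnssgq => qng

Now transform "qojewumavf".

owa

The pattern: keep one character in every 3, starting at position 2 (positions 2nd, 5th, 8th, ...).
On "qojewumavf" that produces "owa".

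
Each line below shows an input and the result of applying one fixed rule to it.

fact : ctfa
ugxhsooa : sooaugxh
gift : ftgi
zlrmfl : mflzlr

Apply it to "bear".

arbe

The transformation: swap the front and back halves of the string.
For "bear" the result is "arbe".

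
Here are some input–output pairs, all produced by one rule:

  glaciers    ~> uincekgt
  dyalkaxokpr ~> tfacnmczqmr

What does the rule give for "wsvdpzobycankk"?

The rule is to move the last character to the front, then shift every letter 2 places forward in the alphabet (wrapping around).
On "wsvdpzobycankk": the first step gives "kwsvdpzobycank", and the second then gives "myuxfrbqdaecpm".

myuxfrbqdaecpm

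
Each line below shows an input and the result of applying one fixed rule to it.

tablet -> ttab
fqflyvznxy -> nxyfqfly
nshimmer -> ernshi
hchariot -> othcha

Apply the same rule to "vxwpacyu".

yuvxwp

The rule is to swap the front and back halves of the string, then delete the first 2 characters.
"vxwpacyu" → "acyuvxwp" → "yuvxwp".
(Check on "fqflyvznxy": → "vznxyfqfly" → "nxyfqfly" ✓)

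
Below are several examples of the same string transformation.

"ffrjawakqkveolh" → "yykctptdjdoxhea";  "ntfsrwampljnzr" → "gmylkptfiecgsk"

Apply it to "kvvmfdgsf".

Each output is the input with this applied: shift every letter 7 places backward in the alphabet (wrapping around).
Applying that to "kvvmfdgsf" gives "doofywzly".

doofywzly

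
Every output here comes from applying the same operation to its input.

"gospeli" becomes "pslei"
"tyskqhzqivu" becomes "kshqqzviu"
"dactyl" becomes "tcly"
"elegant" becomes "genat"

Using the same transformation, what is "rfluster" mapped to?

ultsre

What's happening: delete the first 2 characters, then swap each adjacent pair of characters (1↔2, 3↔4, ...).
For "rfluster", step one produces "luster"; step two turns that into "ultsre".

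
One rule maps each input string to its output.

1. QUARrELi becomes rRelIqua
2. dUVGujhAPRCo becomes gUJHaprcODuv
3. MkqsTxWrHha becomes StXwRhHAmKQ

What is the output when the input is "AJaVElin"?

veLINajA

In each case the input is transformed by: flip the case of every letter, then move the first 3 characters to the end (rotate left by 3).
Applying both steps to "AJaVElin": "ajAveLIN", then "veLINajA".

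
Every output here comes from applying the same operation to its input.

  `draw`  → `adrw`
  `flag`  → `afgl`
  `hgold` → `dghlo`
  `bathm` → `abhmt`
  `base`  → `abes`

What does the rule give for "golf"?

fglo

What's happening: sort the characters into alphabetical order.
Applying that to "golf" gives "fglo".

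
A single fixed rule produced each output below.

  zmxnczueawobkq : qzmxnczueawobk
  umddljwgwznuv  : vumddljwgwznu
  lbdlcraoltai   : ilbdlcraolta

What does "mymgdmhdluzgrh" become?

Rule — move the last character to the front.
Doing the same to "mymgdmhdluzgrh": "hmymgdmhdluzgr".

hmymgdmhdluzgr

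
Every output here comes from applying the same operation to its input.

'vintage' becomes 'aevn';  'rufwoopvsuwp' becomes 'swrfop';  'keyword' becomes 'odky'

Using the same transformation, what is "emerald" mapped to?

Looking at the pairs, the operation is to keep every other character starting from the first (positions 1st, 3rd, 5th, ...), then move the last 2 characters to the front (rotate right by 2).
On "emerald" that produces "adee".

adee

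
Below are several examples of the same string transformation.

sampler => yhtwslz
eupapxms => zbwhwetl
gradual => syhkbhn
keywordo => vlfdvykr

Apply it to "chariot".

The pattern: swap the first and last characters, then shift every letter 7 places forward in the alphabet (wrapping around).
"chariot" → "aohypvj".

aohypvj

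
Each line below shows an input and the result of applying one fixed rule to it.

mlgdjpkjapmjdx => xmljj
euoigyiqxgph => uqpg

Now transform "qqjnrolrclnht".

The transformation: keep one character in every 3, starting at position 2 (positions 2nd, 5th, 8th, ...), then sort the characters into reverse alphabetical order.
On "qqjnrolrclnht": the first step gives "qrrn", and the second then gives "rrqn".
(Check on "euoigyiqxgph": → "ugqp" → "uqpg" ✓)

rrqn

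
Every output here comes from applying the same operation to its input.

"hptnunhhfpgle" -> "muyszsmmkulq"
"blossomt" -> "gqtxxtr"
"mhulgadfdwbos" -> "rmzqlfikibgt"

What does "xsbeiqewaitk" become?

The pattern: delete the last character, then shift every letter 5 places forward in the alphabet (wrapping around).
Doing the same to "xsbeiqewaitk": "cxgjnvjbfny".
(Check on "mhulgadfdwbos": → "mhulgadfdwbo" → "rmzqlfikibgt" ✓)

cxgjnvjbfny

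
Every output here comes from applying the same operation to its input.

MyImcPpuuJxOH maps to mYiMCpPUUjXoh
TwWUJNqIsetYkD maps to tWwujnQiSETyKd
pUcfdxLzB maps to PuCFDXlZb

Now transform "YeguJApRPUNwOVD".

yEGUjaPrpunWovd

Each output is the input with this applied: flip the case of every letter.
Applying that to "YeguJApRPUNwOVD" gives "yEGUjaPrpunWovd".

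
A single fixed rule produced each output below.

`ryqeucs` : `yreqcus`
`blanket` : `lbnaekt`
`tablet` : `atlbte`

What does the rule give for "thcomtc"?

htoctmc

The rule is to swap each adjacent pair of characters (1↔2, 3↔4, ...).
Applying that to "thcomtc" gives "htoctmc".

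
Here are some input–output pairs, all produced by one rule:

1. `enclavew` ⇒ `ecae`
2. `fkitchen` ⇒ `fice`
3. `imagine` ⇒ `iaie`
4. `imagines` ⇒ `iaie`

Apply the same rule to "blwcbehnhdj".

bwbhhj

In each case the input is transformed by: keep every other character starting from the first (positions 1st, 3rd, 5th, ...).
On "blwcbehnhdj" that produces "bwbhhj".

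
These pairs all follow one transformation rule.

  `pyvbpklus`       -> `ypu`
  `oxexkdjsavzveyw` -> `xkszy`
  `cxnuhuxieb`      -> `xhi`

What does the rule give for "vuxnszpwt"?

usw

The rule is to keep one character in every 3, starting at position 2 (positions 2nd, 5th, 8th, ...).
For "vuxnszpwt" the result is "usw".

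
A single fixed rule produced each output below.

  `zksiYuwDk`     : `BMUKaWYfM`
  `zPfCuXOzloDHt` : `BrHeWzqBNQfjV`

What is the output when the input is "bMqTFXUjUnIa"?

DoSvhzwLwPkC

Rule — shift every letter 2 places forward in the alphabet (wrapping around), then flip the case of every letter.
"bMqTFXUjUnIa" → "dOsVHZWlWpKc" → "DoSvhzwLwPkC".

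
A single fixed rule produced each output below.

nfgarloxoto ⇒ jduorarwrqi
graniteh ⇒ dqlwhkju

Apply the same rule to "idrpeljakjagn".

What's happening: move the first 2 characters to the end (rotate left by 2), then shift every letter 3 places forward in the alphabet (wrapping around).
"idrpeljakjagn" → "ushomdnmdjqlg".

ushomdnmdjqlg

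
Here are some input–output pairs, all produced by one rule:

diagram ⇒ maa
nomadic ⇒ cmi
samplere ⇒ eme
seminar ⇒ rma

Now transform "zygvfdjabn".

The pattern: move the last character to the front, then keep one character in every 3, starting at position 1 (positions 1st, 4th, 7th, ...).
Starting from "zygvfdjabn": after the first operation, "nzygvfdjab"; after the second, "ngdb".

ngdb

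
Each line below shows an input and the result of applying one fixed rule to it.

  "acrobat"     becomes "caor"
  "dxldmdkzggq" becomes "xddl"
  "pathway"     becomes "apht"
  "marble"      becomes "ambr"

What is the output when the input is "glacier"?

Each output is the input with this applied: swap each adjacent pair of characters (1↔2, 3↔4, ...), then keep only the first 4 characters.
On "glacier": the first step gives "lgcaeir", and the second then gives "lgca".

lgca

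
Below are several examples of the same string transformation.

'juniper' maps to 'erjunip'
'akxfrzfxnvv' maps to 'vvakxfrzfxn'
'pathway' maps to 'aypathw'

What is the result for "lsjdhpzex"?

exlsjdhpz

What's happening: move the last 2 characters to the front (rotate right by 2).
"lsjdhpzex" → "exlsjdhpz".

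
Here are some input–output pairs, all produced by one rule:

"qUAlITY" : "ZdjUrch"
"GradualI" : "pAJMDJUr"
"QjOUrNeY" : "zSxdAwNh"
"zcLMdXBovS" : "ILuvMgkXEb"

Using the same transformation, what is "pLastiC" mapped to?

In each case the input is transformed by: flip the case of every letter, then shift every letter 9 places forward in the alphabet (wrapping around).
"pLastiC" → "PlASTIc" → "YuJBCRl".
(Check on "qUAlITY": → "QuaLity" → "ZdjUrch" ✓)

YuJBCRl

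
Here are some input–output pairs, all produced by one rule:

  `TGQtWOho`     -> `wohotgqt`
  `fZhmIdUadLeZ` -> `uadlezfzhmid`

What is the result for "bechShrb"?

shrbbech

Rule — swap the front and back halves of the string, then convert every letter to lowercase.
Working it through for "bechShrb": intermediate "Shrbbech", final "shrbbech".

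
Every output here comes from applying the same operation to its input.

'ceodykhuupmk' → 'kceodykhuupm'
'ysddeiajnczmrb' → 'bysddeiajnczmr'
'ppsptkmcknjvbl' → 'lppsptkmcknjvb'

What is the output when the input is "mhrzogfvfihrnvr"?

rmhrzogfvfihrnv

Each output is the input with this applied: move the last character to the front.
So "mhrzogfvfihrnvr" becomes "rmhrzogfvfihrnv".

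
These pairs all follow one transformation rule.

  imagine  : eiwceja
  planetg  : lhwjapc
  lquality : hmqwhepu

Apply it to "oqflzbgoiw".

Looking at the pairs, the operation is to shift every letter 4 places backward in the alphabet (wrapping around).
"oqflzbgoiw" → "kmbhvxckes".

kmbhvxckes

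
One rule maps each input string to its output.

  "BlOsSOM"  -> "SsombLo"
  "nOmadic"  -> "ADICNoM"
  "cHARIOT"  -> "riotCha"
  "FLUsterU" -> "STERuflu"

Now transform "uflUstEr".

The pattern: flip the case of every letter, then move the first 3 characters to the end (rotate left by 3).
For "uflUstEr", step one produces "UFLuSTeR"; step two turns that into "uSTeRUFL".

uSTeRUFL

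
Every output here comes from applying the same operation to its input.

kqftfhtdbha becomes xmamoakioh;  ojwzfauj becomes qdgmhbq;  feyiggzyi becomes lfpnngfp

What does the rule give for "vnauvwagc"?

The transformation: delete the first character, then shift every letter 7 places forward in the alphabet (wrapping around).
Doing the same to "vnauvwagc": "uhbcdhnj".

uhbcdhnj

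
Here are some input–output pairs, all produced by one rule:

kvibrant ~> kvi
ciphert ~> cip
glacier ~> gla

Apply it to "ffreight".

The rule is to keep only the first 3 characters.
On "ffreight" that produces "ffr".

ffr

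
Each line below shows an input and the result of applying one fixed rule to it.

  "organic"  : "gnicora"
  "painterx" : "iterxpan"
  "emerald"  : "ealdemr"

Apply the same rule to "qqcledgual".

The rule is to move the first 3 characters to the end (rotate left by 3), then swap the first and last characters.
For "qqcledgual", step one produces "ledgualqqc"; step two turns that into "cedgualqql".

cedgualqql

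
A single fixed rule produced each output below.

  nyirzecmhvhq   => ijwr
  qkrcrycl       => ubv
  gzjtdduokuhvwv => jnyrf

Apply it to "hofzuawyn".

yei

What's happening: shift every letter 10 places forward in the alphabet (wrapping around), then keep one character in every 3, starting at position 2 (positions 2nd, 5th, 8th, ...).
Applying that to "hofzuawyn" gives "yei".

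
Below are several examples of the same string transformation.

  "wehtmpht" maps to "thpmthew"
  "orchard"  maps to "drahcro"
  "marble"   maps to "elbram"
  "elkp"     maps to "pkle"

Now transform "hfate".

The transformation: reverse the string.
For "hfate" the result is "etafh".

etafh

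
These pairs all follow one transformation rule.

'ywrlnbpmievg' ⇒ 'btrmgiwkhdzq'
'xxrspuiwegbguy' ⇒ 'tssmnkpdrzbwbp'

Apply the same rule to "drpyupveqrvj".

eymktpkqzlmq

In each case the input is transformed by: shift every letter 5 places backward in the alphabet (wrapping around), then move the last character to the front.
Applying both steps to "drpyupveqrvj": "ymktpkqzlmqe", then "eymktpkqzlmq".
(Check on "ywrlnbpmievg": → "trmgiwkhdzqb" → "btrmgiwkhdzq" ✓)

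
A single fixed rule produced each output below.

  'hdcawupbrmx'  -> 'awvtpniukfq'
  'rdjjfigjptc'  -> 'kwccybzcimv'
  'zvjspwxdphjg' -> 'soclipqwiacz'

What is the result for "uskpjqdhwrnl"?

nldicjwapkge

In each case the input is transformed by: shift every letter 7 places backward in the alphabet (wrapping around).
On "uskpjqdhwrnl" that produces "nldicjwapkge".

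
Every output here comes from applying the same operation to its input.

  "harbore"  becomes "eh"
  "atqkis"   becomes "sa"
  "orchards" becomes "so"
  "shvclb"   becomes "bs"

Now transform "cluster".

rc

In each case the input is transformed by: move the first character to the end, then keep only the last 2 characters.
Doing the same to "cluster": "rc".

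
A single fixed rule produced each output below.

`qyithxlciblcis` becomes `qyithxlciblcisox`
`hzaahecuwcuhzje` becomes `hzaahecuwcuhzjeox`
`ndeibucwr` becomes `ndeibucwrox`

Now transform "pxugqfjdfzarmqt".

pxugqfjdfzarmqtox

Rule — append "ox".
Doing the same to "pxugqfjdfzarmqt": "pxugqfjdfzarmqtox".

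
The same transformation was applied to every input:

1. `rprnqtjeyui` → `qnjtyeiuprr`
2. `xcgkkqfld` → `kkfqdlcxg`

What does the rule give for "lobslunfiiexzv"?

The rule is to move the first 3 characters to the end (rotate left by 3), then swap each adjacent pair of characters (1↔2, 3↔4, ...).
Working it through for "lobslunfiiexzv": intermediate "slunfiiexzvlob", final "lsnuifeizxlvbo".

lsnuifeizxlvbo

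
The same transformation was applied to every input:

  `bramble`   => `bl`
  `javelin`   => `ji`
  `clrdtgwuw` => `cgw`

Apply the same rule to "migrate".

In each case the input is transformed by: swap each adjacent pair of characters (1↔2, 3↔4, ...), then keep one character in every 3, starting at position 2 (positions 2nd, 5th, 8th, ...).
Doing the same to "migrate": "mt".

mt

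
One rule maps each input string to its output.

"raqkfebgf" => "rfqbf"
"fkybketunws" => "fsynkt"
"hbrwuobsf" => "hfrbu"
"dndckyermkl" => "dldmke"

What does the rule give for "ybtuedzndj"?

ydtze

Looking at the pairs, the operation is to keep every other character starting from the first (positions 1st, 3rd, 5th, ...), then take characters alternately from the front and the back (1st, last, 2nd, 2nd-last, ...).
Starting from "ybtuedzndj": after the first operation, "ytezd"; after the second, "ydtze".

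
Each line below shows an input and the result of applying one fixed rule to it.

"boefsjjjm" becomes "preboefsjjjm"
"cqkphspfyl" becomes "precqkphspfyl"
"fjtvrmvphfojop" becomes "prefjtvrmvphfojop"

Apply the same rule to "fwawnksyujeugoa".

prefwawnksyujeugoa

Looking at the pairs, the operation is to prepend "pre".
Doing the same to "fwawnksyujeugoa": "prefwawnksyujeugoa".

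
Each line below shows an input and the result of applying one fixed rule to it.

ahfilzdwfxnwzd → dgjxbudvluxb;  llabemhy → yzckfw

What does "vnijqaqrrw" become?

Rule — delete the first 2 characters, then shift every letter 2 places backward in the alphabet (wrapping around).
On "vnijqaqrrw": the first step gives "ijqaqrrw", and the second then gives "ghoyoppu".

ghoyoppu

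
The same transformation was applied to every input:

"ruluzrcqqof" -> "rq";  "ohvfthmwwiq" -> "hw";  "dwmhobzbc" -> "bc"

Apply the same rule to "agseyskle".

In each case the input is transformed by: keep one character in every 3, starting at position 3 (positions 3rd, 6th, 9th, ...), then delete the first character.
Starting from "agseyskle": after the first operation, "sse"; after the second, "se".

se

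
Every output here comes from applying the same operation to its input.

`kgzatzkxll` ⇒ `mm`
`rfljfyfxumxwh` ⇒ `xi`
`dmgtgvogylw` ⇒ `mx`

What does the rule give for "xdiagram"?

bn

The transformation: shift every letter 1 place forward in the alphabet (wrapping around), then keep only the last 2 characters.
On "xdiagram": the first step gives "yejbhsbn", and the second then gives "bn".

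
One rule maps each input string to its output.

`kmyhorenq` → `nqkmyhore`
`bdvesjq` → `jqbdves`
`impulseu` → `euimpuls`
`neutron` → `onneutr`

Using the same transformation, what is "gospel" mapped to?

elgosp

In each case the input is transformed by: move the last 2 characters to the front (rotate right by 2).
On "gospel" that produces "elgosp".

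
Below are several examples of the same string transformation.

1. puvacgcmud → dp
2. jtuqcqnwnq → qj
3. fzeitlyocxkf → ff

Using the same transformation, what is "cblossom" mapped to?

The pattern: move the first character to the end, then keep only the last 2 characters.
On "cblossom": the first step gives "blossomc", and the second then gives "mc".

mc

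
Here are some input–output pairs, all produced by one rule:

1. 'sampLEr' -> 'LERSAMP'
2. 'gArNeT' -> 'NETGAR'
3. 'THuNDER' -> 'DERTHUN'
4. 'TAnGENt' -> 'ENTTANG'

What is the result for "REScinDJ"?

NDJRESCI

Looking at the pairs, the operation is to move the last 3 characters to the front (rotate right by 3), then convert every letter to uppercase.
For "REScinDJ", step one produces "nDJRESci"; step two turns that into "NDJRESCI".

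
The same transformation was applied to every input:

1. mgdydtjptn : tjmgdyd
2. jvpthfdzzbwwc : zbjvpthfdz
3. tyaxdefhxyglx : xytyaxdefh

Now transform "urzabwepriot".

prurzabwe

Each output is the input with this applied: delete the last 3 characters, then move the last 2 characters to the front (rotate right by 2).
On "urzabwepriot": the first step gives "urzabwepr", and the second then gives "prurzabwe".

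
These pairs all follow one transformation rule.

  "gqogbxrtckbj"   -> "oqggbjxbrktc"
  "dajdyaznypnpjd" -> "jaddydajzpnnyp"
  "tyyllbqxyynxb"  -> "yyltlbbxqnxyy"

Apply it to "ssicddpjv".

Looking at the pairs, the operation is to move the first 2 characters to the end (rotate left by 2), then take characters alternately from the front and the back (1st, last, 2nd, 2nd-last, ...).
For "ssicddpjv", step one produces "icddpjvss"; step two turns that into "iscsdvdjp".

iscsdvdjp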